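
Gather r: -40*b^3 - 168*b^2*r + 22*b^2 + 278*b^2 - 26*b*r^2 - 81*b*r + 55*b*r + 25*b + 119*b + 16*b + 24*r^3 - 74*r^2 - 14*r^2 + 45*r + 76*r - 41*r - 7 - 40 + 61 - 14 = -40*b^3 + 300*b^2 + 160*b + 24*r^3 + r^2*(-26*b - 88) + r*(-168*b^2 - 26*b + 80)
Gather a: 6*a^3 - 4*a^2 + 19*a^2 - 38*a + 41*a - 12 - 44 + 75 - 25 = 6*a^3 + 15*a^2 + 3*a - 6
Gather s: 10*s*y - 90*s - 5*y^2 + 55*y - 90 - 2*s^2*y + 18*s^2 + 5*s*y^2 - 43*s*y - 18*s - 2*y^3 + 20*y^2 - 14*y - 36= s^2*(18 - 2*y) + s*(5*y^2 - 33*y - 108) - 2*y^3 + 15*y^2 + 41*y - 126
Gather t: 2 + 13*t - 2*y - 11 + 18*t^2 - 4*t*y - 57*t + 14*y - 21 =18*t^2 + t*(-4*y - 44) + 12*y - 30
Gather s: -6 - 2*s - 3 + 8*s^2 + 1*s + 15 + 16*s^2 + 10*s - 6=24*s^2 + 9*s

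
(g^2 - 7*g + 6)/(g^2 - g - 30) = (g - 1)/(g + 5)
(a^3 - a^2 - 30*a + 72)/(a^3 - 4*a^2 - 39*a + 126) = (a - 4)/(a - 7)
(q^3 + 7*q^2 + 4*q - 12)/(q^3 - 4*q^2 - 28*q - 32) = (q^2 + 5*q - 6)/(q^2 - 6*q - 16)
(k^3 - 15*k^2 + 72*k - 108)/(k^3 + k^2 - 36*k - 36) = (k^2 - 9*k + 18)/(k^2 + 7*k + 6)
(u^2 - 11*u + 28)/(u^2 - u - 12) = (u - 7)/(u + 3)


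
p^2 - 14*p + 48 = (p - 8)*(p - 6)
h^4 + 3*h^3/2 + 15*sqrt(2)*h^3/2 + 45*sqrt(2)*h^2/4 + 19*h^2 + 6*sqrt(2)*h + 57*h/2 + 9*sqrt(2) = (h + 3/2)*(h + sqrt(2)/2)*(h + sqrt(2))*(h + 6*sqrt(2))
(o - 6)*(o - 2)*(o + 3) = o^3 - 5*o^2 - 12*o + 36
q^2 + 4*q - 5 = (q - 1)*(q + 5)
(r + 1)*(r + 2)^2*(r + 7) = r^4 + 12*r^3 + 43*r^2 + 60*r + 28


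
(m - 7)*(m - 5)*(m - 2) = m^3 - 14*m^2 + 59*m - 70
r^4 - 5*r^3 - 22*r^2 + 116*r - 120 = (r - 6)*(r - 2)^2*(r + 5)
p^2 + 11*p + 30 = (p + 5)*(p + 6)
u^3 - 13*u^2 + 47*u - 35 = (u - 7)*(u - 5)*(u - 1)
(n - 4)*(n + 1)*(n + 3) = n^3 - 13*n - 12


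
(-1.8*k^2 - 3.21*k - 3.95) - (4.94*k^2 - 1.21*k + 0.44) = -6.74*k^2 - 2.0*k - 4.39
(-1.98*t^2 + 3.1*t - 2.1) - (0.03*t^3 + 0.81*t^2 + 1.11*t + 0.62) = -0.03*t^3 - 2.79*t^2 + 1.99*t - 2.72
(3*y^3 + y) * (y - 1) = 3*y^4 - 3*y^3 + y^2 - y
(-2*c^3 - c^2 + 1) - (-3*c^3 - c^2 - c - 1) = c^3 + c + 2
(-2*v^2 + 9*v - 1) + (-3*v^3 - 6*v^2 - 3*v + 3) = -3*v^3 - 8*v^2 + 6*v + 2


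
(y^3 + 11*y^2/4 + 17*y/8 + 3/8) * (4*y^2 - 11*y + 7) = 4*y^5 - 59*y^3/4 - 21*y^2/8 + 43*y/4 + 21/8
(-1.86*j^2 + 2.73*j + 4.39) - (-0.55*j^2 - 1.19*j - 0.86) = -1.31*j^2 + 3.92*j + 5.25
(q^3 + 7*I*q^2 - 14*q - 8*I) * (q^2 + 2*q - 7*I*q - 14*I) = q^5 + 2*q^4 + 35*q^3 + 70*q^2 + 90*I*q^2 - 56*q + 180*I*q - 112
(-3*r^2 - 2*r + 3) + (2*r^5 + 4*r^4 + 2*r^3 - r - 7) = 2*r^5 + 4*r^4 + 2*r^3 - 3*r^2 - 3*r - 4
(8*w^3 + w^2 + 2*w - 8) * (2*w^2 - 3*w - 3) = 16*w^5 - 22*w^4 - 23*w^3 - 25*w^2 + 18*w + 24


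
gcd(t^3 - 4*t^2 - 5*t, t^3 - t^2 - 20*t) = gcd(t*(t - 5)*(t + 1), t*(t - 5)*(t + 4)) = t^2 - 5*t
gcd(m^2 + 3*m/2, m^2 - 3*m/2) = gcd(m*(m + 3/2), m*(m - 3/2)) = m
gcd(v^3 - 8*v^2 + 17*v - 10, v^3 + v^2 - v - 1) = v - 1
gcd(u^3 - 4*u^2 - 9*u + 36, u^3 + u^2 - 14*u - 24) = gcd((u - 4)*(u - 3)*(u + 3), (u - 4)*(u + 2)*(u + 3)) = u^2 - u - 12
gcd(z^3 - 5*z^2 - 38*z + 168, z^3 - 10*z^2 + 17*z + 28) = z^2 - 11*z + 28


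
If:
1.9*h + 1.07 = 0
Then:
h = -0.56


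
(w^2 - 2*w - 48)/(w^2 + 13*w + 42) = (w - 8)/(w + 7)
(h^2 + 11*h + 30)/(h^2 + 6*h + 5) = (h + 6)/(h + 1)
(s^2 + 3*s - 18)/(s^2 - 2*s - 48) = (s - 3)/(s - 8)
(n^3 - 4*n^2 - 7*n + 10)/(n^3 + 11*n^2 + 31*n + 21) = (n^3 - 4*n^2 - 7*n + 10)/(n^3 + 11*n^2 + 31*n + 21)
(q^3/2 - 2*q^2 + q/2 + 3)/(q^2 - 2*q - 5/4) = 2*(-q^3 + 4*q^2 - q - 6)/(-4*q^2 + 8*q + 5)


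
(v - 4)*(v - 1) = v^2 - 5*v + 4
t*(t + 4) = t^2 + 4*t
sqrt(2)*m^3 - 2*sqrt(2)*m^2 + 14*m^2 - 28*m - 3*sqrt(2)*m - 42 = (m - 3)*(m + 7*sqrt(2))*(sqrt(2)*m + sqrt(2))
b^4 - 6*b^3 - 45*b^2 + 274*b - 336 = (b - 8)*(b - 3)*(b - 2)*(b + 7)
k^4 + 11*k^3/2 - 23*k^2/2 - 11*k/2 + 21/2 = (k - 3/2)*(k - 1)*(k + 1)*(k + 7)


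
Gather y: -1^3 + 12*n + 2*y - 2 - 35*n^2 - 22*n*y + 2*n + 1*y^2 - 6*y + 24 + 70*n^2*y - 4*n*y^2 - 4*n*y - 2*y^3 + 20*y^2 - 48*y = -35*n^2 + 14*n - 2*y^3 + y^2*(21 - 4*n) + y*(70*n^2 - 26*n - 52) + 21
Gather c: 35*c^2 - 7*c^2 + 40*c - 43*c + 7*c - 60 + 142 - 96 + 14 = 28*c^2 + 4*c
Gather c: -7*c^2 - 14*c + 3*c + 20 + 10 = -7*c^2 - 11*c + 30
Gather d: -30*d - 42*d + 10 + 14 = 24 - 72*d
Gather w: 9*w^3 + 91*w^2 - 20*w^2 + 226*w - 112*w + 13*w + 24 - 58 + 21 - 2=9*w^3 + 71*w^2 + 127*w - 15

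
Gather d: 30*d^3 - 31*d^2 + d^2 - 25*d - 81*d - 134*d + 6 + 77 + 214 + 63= 30*d^3 - 30*d^2 - 240*d + 360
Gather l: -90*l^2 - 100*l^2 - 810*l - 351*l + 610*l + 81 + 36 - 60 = -190*l^2 - 551*l + 57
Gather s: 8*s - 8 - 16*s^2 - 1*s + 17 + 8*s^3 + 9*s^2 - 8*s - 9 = 8*s^3 - 7*s^2 - s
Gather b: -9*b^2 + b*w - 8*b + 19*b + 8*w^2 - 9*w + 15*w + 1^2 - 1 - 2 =-9*b^2 + b*(w + 11) + 8*w^2 + 6*w - 2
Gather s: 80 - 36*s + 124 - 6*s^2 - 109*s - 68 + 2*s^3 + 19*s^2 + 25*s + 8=2*s^3 + 13*s^2 - 120*s + 144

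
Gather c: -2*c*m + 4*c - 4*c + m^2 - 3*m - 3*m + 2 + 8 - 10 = -2*c*m + m^2 - 6*m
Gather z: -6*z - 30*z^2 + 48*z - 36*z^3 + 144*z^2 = -36*z^3 + 114*z^2 + 42*z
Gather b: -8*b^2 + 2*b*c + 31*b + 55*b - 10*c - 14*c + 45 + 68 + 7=-8*b^2 + b*(2*c + 86) - 24*c + 120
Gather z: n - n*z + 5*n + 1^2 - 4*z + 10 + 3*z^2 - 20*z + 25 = 6*n + 3*z^2 + z*(-n - 24) + 36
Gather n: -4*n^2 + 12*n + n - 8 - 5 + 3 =-4*n^2 + 13*n - 10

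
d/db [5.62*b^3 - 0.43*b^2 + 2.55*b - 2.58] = 16.86*b^2 - 0.86*b + 2.55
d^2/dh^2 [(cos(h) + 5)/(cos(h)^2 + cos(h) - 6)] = (-9*(1 - cos(2*h))^2*cos(h) - 19*(1 - cos(2*h))^2 - 145*cos(h) - 278*cos(2*h) - 57*cos(3*h) + 2*cos(5*h) + 126)/(4*(cos(h) - 2)^3*(cos(h) + 3)^3)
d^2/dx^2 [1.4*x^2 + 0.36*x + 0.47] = 2.80000000000000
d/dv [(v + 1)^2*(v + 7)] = 3*(v + 1)*(v + 5)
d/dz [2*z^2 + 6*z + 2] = 4*z + 6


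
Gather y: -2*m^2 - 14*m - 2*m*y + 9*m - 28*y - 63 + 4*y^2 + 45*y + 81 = -2*m^2 - 5*m + 4*y^2 + y*(17 - 2*m) + 18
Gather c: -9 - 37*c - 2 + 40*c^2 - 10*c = 40*c^2 - 47*c - 11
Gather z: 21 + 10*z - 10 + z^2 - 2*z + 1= z^2 + 8*z + 12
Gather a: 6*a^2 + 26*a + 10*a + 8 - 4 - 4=6*a^2 + 36*a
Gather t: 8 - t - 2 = 6 - t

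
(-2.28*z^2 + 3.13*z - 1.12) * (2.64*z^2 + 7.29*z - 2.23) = -6.0192*z^4 - 8.358*z^3 + 24.9453*z^2 - 15.1447*z + 2.4976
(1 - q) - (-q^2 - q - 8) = q^2 + 9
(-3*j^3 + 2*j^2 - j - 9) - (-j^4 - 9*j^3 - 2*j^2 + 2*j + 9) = j^4 + 6*j^3 + 4*j^2 - 3*j - 18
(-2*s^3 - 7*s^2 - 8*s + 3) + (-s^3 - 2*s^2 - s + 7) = -3*s^3 - 9*s^2 - 9*s + 10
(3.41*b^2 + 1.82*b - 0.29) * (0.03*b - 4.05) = 0.1023*b^3 - 13.7559*b^2 - 7.3797*b + 1.1745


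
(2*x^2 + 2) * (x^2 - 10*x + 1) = 2*x^4 - 20*x^3 + 4*x^2 - 20*x + 2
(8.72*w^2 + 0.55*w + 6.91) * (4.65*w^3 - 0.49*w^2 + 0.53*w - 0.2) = 40.548*w^5 - 1.7153*w^4 + 36.4836*w^3 - 4.8384*w^2 + 3.5523*w - 1.382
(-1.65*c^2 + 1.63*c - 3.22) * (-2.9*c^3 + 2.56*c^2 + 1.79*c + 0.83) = 4.785*c^5 - 8.951*c^4 + 10.5573*c^3 - 6.695*c^2 - 4.4109*c - 2.6726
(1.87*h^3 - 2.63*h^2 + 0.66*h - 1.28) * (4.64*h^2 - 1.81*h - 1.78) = 8.6768*h^5 - 15.5879*h^4 + 4.4941*h^3 - 2.4524*h^2 + 1.142*h + 2.2784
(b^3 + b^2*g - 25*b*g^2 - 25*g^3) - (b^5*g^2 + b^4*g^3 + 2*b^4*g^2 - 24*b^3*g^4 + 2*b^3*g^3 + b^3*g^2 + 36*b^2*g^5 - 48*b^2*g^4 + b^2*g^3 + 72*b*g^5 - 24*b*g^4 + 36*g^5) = -b^5*g^2 - b^4*g^3 - 2*b^4*g^2 + 24*b^3*g^4 - 2*b^3*g^3 - b^3*g^2 + b^3 - 36*b^2*g^5 + 48*b^2*g^4 - b^2*g^3 + b^2*g - 72*b*g^5 + 24*b*g^4 - 25*b*g^2 - 36*g^5 - 25*g^3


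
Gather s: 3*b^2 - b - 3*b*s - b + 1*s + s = 3*b^2 - 2*b + s*(2 - 3*b)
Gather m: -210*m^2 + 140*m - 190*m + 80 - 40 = -210*m^2 - 50*m + 40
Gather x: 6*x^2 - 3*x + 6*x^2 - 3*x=12*x^2 - 6*x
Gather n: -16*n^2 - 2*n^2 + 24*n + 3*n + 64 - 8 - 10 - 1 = -18*n^2 + 27*n + 45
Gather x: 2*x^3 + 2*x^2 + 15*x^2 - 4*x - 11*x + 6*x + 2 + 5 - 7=2*x^3 + 17*x^2 - 9*x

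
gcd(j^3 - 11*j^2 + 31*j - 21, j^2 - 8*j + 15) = j - 3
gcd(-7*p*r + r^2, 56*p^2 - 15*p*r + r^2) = 7*p - r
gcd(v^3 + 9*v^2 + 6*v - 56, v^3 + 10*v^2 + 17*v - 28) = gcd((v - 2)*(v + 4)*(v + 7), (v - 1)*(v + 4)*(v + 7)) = v^2 + 11*v + 28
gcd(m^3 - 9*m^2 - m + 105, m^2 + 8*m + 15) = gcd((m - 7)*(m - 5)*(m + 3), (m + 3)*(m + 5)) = m + 3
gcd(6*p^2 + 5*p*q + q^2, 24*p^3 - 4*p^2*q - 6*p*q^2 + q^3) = 2*p + q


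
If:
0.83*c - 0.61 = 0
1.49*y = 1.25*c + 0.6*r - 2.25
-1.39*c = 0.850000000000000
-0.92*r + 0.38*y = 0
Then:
No Solution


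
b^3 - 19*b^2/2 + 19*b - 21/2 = (b - 7)*(b - 3/2)*(b - 1)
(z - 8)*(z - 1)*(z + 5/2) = z^3 - 13*z^2/2 - 29*z/2 + 20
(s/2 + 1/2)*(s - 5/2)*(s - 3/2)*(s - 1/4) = s^4/2 - 13*s^3/8 + s^2/4 + 61*s/32 - 15/32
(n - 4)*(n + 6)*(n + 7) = n^3 + 9*n^2 - 10*n - 168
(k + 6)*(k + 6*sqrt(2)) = k^2 + 6*k + 6*sqrt(2)*k + 36*sqrt(2)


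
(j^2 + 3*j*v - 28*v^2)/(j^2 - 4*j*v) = (j + 7*v)/j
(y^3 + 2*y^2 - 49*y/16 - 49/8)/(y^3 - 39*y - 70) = (y^2 - 49/16)/(y^2 - 2*y - 35)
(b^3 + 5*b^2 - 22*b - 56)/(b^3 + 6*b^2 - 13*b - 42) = (b - 4)/(b - 3)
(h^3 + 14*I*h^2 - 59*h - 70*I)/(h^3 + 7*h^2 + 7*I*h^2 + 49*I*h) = (h^2 + 7*I*h - 10)/(h*(h + 7))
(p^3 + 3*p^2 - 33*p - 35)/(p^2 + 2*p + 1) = (p^2 + 2*p - 35)/(p + 1)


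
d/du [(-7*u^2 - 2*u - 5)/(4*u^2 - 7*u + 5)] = 3*(19*u^2 - 10*u - 15)/(16*u^4 - 56*u^3 + 89*u^2 - 70*u + 25)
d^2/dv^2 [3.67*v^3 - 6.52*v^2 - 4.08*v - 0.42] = 22.02*v - 13.04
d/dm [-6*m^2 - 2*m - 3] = -12*m - 2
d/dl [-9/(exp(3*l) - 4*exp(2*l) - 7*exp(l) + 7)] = (27*exp(2*l) - 72*exp(l) - 63)*exp(l)/(exp(3*l) - 4*exp(2*l) - 7*exp(l) + 7)^2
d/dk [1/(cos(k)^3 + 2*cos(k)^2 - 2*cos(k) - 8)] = (3*cos(k)^2 + 4*cos(k) - 2)*sin(k)/(cos(k)^3 + 2*cos(k)^2 - 2*cos(k) - 8)^2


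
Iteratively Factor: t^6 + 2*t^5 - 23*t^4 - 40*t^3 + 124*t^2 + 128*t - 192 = (t - 1)*(t^5 + 3*t^4 - 20*t^3 - 60*t^2 + 64*t + 192) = (t - 2)*(t - 1)*(t^4 + 5*t^3 - 10*t^2 - 80*t - 96) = (t - 2)*(t - 1)*(t + 2)*(t^3 + 3*t^2 - 16*t - 48) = (t - 2)*(t - 1)*(t + 2)*(t + 3)*(t^2 - 16) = (t - 4)*(t - 2)*(t - 1)*(t + 2)*(t + 3)*(t + 4)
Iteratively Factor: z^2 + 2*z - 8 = (z + 4)*(z - 2)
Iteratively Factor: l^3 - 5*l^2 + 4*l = (l - 1)*(l^2 - 4*l) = (l - 4)*(l - 1)*(l)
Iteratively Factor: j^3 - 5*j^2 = (j - 5)*(j^2) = j*(j - 5)*(j)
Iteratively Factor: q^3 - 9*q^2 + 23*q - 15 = (q - 1)*(q^2 - 8*q + 15) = (q - 3)*(q - 1)*(q - 5)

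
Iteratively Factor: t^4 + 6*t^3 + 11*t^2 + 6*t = (t)*(t^3 + 6*t^2 + 11*t + 6) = t*(t + 2)*(t^2 + 4*t + 3) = t*(t + 1)*(t + 2)*(t + 3)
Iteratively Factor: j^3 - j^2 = (j)*(j^2 - j) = j*(j - 1)*(j)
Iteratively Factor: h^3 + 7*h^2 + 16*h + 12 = (h + 2)*(h^2 + 5*h + 6) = (h + 2)^2*(h + 3)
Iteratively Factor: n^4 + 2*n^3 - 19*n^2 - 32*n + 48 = (n + 3)*(n^3 - n^2 - 16*n + 16) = (n - 1)*(n + 3)*(n^2 - 16) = (n - 4)*(n - 1)*(n + 3)*(n + 4)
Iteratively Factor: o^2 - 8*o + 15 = (o - 3)*(o - 5)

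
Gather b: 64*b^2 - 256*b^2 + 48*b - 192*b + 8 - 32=-192*b^2 - 144*b - 24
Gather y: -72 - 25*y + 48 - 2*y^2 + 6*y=-2*y^2 - 19*y - 24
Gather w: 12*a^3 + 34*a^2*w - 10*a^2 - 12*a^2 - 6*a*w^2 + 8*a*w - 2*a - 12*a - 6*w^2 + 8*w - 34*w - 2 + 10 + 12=12*a^3 - 22*a^2 - 14*a + w^2*(-6*a - 6) + w*(34*a^2 + 8*a - 26) + 20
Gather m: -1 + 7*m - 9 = 7*m - 10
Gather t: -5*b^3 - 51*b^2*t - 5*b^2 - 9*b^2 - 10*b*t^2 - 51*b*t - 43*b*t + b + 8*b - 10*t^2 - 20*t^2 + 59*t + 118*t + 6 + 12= -5*b^3 - 14*b^2 + 9*b + t^2*(-10*b - 30) + t*(-51*b^2 - 94*b + 177) + 18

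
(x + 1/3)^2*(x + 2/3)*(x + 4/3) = x^4 + 8*x^3/3 + 7*x^2/3 + 22*x/27 + 8/81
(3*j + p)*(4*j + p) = 12*j^2 + 7*j*p + p^2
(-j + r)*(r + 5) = -j*r - 5*j + r^2 + 5*r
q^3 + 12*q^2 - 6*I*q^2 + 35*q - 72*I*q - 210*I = (q + 5)*(q + 7)*(q - 6*I)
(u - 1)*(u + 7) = u^2 + 6*u - 7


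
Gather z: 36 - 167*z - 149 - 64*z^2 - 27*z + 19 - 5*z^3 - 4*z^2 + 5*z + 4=-5*z^3 - 68*z^2 - 189*z - 90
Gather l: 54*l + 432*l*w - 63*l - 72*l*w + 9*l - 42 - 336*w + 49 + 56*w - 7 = 360*l*w - 280*w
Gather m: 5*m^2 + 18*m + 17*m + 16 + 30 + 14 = 5*m^2 + 35*m + 60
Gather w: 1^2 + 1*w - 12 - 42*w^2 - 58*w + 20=-42*w^2 - 57*w + 9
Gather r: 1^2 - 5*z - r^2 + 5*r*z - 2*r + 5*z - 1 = -r^2 + r*(5*z - 2)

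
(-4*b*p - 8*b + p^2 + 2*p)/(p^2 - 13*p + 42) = (-4*b*p - 8*b + p^2 + 2*p)/(p^2 - 13*p + 42)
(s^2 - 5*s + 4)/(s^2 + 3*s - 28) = (s - 1)/(s + 7)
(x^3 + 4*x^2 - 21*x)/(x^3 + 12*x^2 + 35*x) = (x - 3)/(x + 5)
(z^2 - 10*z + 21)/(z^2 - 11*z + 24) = (z - 7)/(z - 8)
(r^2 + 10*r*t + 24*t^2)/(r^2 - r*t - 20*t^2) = (r + 6*t)/(r - 5*t)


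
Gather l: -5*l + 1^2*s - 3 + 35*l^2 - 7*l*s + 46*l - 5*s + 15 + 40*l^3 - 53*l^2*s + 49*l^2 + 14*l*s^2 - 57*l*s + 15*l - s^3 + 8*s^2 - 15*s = 40*l^3 + l^2*(84 - 53*s) + l*(14*s^2 - 64*s + 56) - s^3 + 8*s^2 - 19*s + 12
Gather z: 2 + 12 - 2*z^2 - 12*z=-2*z^2 - 12*z + 14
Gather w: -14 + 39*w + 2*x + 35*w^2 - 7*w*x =35*w^2 + w*(39 - 7*x) + 2*x - 14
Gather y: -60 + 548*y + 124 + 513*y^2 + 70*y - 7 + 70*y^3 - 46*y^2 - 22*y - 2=70*y^3 + 467*y^2 + 596*y + 55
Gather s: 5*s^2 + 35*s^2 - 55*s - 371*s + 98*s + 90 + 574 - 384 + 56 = 40*s^2 - 328*s + 336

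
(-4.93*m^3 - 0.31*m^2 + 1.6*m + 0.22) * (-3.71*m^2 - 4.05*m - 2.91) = 18.2903*m^5 + 21.1166*m^4 + 9.6658*m^3 - 6.3941*m^2 - 5.547*m - 0.6402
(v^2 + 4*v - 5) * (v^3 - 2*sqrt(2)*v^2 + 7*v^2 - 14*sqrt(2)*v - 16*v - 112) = v^5 - 2*sqrt(2)*v^4 + 11*v^4 - 22*sqrt(2)*v^3 + 7*v^3 - 211*v^2 - 46*sqrt(2)*v^2 - 368*v + 70*sqrt(2)*v + 560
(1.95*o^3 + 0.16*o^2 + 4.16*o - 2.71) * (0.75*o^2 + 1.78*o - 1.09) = 1.4625*o^5 + 3.591*o^4 + 1.2793*o^3 + 5.1979*o^2 - 9.3582*o + 2.9539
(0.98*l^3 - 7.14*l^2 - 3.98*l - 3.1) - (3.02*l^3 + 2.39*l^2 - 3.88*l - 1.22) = -2.04*l^3 - 9.53*l^2 - 0.1*l - 1.88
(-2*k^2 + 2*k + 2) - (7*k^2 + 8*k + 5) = -9*k^2 - 6*k - 3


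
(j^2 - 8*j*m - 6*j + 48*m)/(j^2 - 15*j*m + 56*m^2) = (j - 6)/(j - 7*m)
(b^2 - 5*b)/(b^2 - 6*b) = (b - 5)/(b - 6)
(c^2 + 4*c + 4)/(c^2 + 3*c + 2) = (c + 2)/(c + 1)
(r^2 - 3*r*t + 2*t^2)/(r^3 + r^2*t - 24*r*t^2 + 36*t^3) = (r - t)/(r^2 + 3*r*t - 18*t^2)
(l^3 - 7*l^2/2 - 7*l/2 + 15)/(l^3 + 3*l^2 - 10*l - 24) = (l - 5/2)/(l + 4)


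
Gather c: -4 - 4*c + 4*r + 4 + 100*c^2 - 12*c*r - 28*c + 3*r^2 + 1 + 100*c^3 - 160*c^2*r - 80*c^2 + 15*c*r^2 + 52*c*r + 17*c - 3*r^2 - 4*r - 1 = 100*c^3 + c^2*(20 - 160*r) + c*(15*r^2 + 40*r - 15)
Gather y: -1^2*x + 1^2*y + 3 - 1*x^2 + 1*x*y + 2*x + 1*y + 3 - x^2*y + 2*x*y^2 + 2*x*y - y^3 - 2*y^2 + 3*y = -x^2 + x - y^3 + y^2*(2*x - 2) + y*(-x^2 + 3*x + 5) + 6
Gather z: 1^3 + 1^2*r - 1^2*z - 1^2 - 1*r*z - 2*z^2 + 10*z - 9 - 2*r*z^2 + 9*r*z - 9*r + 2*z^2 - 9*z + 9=-2*r*z^2 + 8*r*z - 8*r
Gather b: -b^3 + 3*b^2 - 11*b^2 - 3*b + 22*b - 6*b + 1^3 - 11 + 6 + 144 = -b^3 - 8*b^2 + 13*b + 140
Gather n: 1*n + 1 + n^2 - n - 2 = n^2 - 1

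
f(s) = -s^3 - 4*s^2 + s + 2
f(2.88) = -52.19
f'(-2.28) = 3.64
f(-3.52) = -7.47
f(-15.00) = 2462.00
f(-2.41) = -9.64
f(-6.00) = 68.00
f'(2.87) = -46.67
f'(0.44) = -3.10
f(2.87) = -51.72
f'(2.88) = -46.92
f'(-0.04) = 1.32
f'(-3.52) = -8.01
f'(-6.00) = -59.00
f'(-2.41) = 2.86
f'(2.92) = -47.94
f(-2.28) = -9.22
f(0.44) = 1.58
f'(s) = -3*s^2 - 8*s + 1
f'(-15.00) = -554.00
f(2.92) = -54.08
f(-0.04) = 1.95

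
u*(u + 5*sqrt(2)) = u^2 + 5*sqrt(2)*u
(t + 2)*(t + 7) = t^2 + 9*t + 14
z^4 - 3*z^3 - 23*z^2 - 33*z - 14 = (z - 7)*(z + 1)^2*(z + 2)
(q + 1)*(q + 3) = q^2 + 4*q + 3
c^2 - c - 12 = (c - 4)*(c + 3)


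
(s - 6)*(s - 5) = s^2 - 11*s + 30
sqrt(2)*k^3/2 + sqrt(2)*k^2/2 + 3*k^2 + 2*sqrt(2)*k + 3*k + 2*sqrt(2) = (k + sqrt(2))*(k + 2*sqrt(2))*(sqrt(2)*k/2 + sqrt(2)/2)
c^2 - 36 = (c - 6)*(c + 6)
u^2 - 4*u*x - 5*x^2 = (u - 5*x)*(u + x)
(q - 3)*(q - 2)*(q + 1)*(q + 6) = q^4 + 2*q^3 - 23*q^2 + 12*q + 36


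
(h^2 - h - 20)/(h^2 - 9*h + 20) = (h + 4)/(h - 4)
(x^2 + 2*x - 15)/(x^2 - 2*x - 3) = (x + 5)/(x + 1)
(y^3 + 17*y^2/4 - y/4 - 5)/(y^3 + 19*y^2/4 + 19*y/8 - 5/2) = 2*(y - 1)/(2*y - 1)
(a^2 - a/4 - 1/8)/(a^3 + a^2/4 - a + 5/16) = 2*(4*a + 1)/(8*a^2 + 6*a - 5)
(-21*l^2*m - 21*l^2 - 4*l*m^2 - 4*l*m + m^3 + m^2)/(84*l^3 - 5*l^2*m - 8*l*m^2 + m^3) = (-m - 1)/(4*l - m)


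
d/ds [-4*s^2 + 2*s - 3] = 2 - 8*s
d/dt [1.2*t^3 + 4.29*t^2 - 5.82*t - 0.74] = 3.6*t^2 + 8.58*t - 5.82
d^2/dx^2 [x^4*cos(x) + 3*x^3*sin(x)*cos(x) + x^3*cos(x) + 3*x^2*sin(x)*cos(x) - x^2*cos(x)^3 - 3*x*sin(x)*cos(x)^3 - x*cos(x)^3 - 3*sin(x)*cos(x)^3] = -x^4*cos(x) - 8*x^3*sin(x) - 6*x^3*sin(2*x) - x^3*cos(x) - 6*x^2*sin(x) - 6*x^2*sin(2*x) + 51*x^2*cos(x)/4 + 18*x^2*cos(2*x) + 9*x^2*cos(3*x)/4 + 3*x*sin(x) + 12*x*sin(2*x) + 3*x*sin(3*x) + 6*x*sin(4*x) + 27*x*cos(x)/4 + 12*x*cos(2*x) + 9*x*cos(3*x)/4 + 3*sin(x)/2 + 6*sin(2*x) + 3*sin(3*x)/2 + 6*sin(4*x) - 3*cos(x)/2 - 6*cos(2*x)^2 - 3*cos(2*x) - cos(3*x)/2 + 3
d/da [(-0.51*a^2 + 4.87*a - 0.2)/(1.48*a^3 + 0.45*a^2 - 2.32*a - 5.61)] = (0.7548*a^4 - 14.4152*a^3 - 0.1203*a^2 + 5.9022*a - 27.7847)/(2.1904*a^6 + 1.332*a^5 - 6.6647*a^4 - 18.6936*a^3 + 0.333399999999999*a^2 + 26.0304*a + 31.4721)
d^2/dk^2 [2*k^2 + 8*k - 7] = 4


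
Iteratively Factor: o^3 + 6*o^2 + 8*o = (o + 4)*(o^2 + 2*o) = (o + 2)*(o + 4)*(o)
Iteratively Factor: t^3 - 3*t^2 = (t)*(t^2 - 3*t) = t*(t - 3)*(t)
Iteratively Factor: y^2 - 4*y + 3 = (y - 3)*(y - 1)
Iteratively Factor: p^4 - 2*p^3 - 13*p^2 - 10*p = (p)*(p^3 - 2*p^2 - 13*p - 10) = p*(p - 5)*(p^2 + 3*p + 2) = p*(p - 5)*(p + 1)*(p + 2)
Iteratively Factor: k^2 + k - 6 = (k - 2)*(k + 3)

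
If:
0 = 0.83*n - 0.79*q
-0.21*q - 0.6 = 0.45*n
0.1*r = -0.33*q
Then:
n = -0.89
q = -0.94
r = 3.10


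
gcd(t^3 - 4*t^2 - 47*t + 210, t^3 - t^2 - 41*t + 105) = t^2 + 2*t - 35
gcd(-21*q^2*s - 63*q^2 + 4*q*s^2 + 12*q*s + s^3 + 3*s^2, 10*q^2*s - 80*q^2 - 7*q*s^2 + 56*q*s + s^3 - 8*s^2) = 1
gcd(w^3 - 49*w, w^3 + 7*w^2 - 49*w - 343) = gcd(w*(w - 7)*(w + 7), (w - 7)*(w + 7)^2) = w^2 - 49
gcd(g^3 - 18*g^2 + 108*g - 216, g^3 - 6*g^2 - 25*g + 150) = g - 6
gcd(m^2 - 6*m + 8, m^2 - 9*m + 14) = m - 2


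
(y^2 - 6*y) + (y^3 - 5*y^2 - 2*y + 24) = y^3 - 4*y^2 - 8*y + 24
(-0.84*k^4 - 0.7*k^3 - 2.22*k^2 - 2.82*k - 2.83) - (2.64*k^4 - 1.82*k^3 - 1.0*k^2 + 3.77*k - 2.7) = -3.48*k^4 + 1.12*k^3 - 1.22*k^2 - 6.59*k - 0.13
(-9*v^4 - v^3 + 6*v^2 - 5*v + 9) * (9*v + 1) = -81*v^5 - 18*v^4 + 53*v^3 - 39*v^2 + 76*v + 9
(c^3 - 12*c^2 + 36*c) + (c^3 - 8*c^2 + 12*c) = 2*c^3 - 20*c^2 + 48*c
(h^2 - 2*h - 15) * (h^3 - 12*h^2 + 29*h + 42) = h^5 - 14*h^4 + 38*h^3 + 164*h^2 - 519*h - 630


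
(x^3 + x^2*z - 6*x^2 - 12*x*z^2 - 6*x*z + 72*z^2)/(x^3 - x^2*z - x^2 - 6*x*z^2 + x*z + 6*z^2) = (x^2 + 4*x*z - 6*x - 24*z)/(x^2 + 2*x*z - x - 2*z)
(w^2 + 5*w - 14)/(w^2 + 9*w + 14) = (w - 2)/(w + 2)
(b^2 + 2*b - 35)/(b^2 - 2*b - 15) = (b + 7)/(b + 3)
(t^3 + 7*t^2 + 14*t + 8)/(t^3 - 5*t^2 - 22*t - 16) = (t + 4)/(t - 8)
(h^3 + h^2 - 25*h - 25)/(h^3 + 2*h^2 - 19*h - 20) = (h - 5)/(h - 4)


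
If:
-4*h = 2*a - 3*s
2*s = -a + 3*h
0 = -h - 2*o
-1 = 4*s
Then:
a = -1/40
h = -7/40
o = 7/80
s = -1/4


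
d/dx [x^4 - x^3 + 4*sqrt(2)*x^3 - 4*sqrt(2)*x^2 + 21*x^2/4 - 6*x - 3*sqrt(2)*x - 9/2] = 4*x^3 - 3*x^2 + 12*sqrt(2)*x^2 - 8*sqrt(2)*x + 21*x/2 - 6 - 3*sqrt(2)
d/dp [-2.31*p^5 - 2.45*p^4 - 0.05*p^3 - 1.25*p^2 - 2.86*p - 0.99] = -11.55*p^4 - 9.8*p^3 - 0.15*p^2 - 2.5*p - 2.86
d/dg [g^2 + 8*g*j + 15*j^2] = 2*g + 8*j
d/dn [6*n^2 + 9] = 12*n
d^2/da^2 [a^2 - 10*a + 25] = 2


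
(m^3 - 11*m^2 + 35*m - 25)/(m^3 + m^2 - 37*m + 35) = (m - 5)/(m + 7)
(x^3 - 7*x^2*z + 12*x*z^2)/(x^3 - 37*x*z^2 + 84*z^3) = x/(x + 7*z)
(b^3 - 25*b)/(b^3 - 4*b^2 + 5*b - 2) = b*(b^2 - 25)/(b^3 - 4*b^2 + 5*b - 2)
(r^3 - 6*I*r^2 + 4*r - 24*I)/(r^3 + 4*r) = (r - 6*I)/r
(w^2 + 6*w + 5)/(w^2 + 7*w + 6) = (w + 5)/(w + 6)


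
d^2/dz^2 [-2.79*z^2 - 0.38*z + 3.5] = -5.58000000000000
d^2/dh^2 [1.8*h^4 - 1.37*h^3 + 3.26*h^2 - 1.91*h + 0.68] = 21.6*h^2 - 8.22*h + 6.52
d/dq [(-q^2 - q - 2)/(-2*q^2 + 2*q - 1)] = (-4*q^2 - 6*q + 5)/(4*q^4 - 8*q^3 + 8*q^2 - 4*q + 1)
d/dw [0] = 0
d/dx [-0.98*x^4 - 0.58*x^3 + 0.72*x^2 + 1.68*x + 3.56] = -3.92*x^3 - 1.74*x^2 + 1.44*x + 1.68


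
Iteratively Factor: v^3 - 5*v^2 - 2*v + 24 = (v - 3)*(v^2 - 2*v - 8) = (v - 3)*(v + 2)*(v - 4)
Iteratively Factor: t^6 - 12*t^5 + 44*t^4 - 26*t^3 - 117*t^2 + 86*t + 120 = (t - 3)*(t^5 - 9*t^4 + 17*t^3 + 25*t^2 - 42*t - 40) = (t - 3)*(t + 1)*(t^4 - 10*t^3 + 27*t^2 - 2*t - 40) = (t - 3)*(t - 2)*(t + 1)*(t^3 - 8*t^2 + 11*t + 20) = (t - 3)*(t - 2)*(t + 1)^2*(t^2 - 9*t + 20) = (t - 5)*(t - 3)*(t - 2)*(t + 1)^2*(t - 4)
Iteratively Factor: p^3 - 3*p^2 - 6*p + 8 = (p - 1)*(p^2 - 2*p - 8) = (p - 4)*(p - 1)*(p + 2)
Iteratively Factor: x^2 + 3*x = (x)*(x + 3)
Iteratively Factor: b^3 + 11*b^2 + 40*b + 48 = (b + 4)*(b^2 + 7*b + 12) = (b + 3)*(b + 4)*(b + 4)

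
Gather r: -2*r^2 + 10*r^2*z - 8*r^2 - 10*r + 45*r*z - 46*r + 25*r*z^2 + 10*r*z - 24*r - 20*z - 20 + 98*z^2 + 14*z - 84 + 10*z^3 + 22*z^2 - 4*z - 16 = r^2*(10*z - 10) + r*(25*z^2 + 55*z - 80) + 10*z^3 + 120*z^2 - 10*z - 120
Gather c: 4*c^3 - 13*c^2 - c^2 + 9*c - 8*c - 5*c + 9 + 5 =4*c^3 - 14*c^2 - 4*c + 14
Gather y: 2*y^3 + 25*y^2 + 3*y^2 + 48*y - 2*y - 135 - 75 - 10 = 2*y^3 + 28*y^2 + 46*y - 220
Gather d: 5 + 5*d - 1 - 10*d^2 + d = -10*d^2 + 6*d + 4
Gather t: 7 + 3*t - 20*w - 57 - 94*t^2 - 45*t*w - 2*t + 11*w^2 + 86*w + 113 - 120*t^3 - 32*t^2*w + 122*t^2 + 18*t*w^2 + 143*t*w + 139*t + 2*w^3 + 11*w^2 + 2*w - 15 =-120*t^3 + t^2*(28 - 32*w) + t*(18*w^2 + 98*w + 140) + 2*w^3 + 22*w^2 + 68*w + 48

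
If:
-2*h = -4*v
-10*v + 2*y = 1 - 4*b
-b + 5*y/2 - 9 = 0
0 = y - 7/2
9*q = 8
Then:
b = -1/4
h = 1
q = 8/9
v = 1/2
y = 7/2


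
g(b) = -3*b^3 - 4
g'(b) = -9*b^2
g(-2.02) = 20.73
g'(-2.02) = -36.72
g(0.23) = -4.04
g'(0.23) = -0.48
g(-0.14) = -3.99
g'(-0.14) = -0.18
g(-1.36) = 3.55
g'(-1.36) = -16.65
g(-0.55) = -3.50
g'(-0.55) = -2.72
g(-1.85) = 14.99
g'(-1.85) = -30.80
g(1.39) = -12.06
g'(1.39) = -17.39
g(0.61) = -4.68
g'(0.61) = -3.35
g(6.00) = -652.00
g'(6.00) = -324.00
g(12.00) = -5188.00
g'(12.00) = -1296.00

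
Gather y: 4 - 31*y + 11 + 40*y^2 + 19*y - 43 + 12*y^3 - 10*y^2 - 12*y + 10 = 12*y^3 + 30*y^2 - 24*y - 18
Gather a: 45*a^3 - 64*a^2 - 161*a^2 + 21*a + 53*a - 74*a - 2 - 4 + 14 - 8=45*a^3 - 225*a^2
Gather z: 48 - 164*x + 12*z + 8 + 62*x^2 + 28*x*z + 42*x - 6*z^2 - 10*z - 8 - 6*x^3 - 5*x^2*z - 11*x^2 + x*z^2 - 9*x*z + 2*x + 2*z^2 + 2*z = -6*x^3 + 51*x^2 - 120*x + z^2*(x - 4) + z*(-5*x^2 + 19*x + 4) + 48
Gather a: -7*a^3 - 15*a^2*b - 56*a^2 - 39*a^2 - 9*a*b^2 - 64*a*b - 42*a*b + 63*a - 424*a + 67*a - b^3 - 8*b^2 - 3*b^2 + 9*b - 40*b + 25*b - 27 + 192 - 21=-7*a^3 + a^2*(-15*b - 95) + a*(-9*b^2 - 106*b - 294) - b^3 - 11*b^2 - 6*b + 144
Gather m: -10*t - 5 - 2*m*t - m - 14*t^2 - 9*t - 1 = m*(-2*t - 1) - 14*t^2 - 19*t - 6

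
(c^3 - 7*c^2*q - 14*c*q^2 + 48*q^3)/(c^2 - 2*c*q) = c - 5*q - 24*q^2/c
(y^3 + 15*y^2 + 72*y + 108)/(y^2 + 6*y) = y + 9 + 18/y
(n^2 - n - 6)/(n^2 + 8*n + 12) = (n - 3)/(n + 6)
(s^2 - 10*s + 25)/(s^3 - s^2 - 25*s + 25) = (s - 5)/(s^2 + 4*s - 5)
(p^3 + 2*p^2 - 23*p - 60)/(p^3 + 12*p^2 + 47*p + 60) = (p - 5)/(p + 5)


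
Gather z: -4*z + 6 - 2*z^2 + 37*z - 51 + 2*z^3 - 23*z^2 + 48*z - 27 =2*z^3 - 25*z^2 + 81*z - 72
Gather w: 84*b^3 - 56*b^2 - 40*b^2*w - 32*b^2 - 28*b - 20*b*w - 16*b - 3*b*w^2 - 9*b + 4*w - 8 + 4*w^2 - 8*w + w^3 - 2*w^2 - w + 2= 84*b^3 - 88*b^2 - 53*b + w^3 + w^2*(2 - 3*b) + w*(-40*b^2 - 20*b - 5) - 6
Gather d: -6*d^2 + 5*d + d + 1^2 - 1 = -6*d^2 + 6*d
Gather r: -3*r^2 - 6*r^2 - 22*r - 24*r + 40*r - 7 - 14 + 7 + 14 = -9*r^2 - 6*r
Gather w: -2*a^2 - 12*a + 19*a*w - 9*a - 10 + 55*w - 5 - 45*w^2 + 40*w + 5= -2*a^2 - 21*a - 45*w^2 + w*(19*a + 95) - 10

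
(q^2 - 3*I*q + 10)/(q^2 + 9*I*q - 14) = (q - 5*I)/(q + 7*I)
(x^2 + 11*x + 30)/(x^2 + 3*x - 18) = (x + 5)/(x - 3)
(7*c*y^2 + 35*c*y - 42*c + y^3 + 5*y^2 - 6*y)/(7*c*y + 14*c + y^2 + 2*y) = (y^2 + 5*y - 6)/(y + 2)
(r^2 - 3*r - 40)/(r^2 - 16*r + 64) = (r + 5)/(r - 8)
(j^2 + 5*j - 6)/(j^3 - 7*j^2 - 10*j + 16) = (j + 6)/(j^2 - 6*j - 16)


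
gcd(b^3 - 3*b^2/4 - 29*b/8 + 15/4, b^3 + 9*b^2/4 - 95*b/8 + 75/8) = b^2 - 11*b/4 + 15/8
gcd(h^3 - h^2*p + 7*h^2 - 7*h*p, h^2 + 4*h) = h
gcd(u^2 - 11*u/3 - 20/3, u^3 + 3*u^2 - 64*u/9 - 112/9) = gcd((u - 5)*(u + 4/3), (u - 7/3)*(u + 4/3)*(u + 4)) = u + 4/3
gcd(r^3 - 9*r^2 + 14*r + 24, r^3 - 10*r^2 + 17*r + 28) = r^2 - 3*r - 4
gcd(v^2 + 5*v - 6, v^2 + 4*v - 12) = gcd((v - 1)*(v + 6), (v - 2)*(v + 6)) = v + 6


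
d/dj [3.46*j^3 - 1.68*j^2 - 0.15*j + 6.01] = 10.38*j^2 - 3.36*j - 0.15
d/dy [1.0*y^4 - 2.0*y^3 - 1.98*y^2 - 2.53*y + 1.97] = 4.0*y^3 - 6.0*y^2 - 3.96*y - 2.53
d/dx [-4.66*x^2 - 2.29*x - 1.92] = -9.32*x - 2.29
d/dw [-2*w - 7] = -2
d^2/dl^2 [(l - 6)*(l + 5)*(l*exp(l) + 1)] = l^3*exp(l) + 5*l^2*exp(l) - 28*l*exp(l) - 62*exp(l) + 2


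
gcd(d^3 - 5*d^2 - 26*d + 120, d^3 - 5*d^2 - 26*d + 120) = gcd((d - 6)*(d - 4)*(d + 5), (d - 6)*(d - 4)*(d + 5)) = d^3 - 5*d^2 - 26*d + 120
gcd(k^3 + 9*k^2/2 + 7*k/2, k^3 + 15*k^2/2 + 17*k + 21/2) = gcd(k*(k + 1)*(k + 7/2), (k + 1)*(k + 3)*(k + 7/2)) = k^2 + 9*k/2 + 7/2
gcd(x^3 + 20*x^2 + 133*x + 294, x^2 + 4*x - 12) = x + 6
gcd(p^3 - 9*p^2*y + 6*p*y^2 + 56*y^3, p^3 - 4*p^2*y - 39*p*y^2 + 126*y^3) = -p + 7*y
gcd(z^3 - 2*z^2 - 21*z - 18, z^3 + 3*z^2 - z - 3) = z^2 + 4*z + 3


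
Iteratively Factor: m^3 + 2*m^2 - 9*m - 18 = (m - 3)*(m^2 + 5*m + 6) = (m - 3)*(m + 2)*(m + 3)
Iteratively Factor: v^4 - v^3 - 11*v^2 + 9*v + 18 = (v + 1)*(v^3 - 2*v^2 - 9*v + 18) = (v + 1)*(v + 3)*(v^2 - 5*v + 6) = (v - 2)*(v + 1)*(v + 3)*(v - 3)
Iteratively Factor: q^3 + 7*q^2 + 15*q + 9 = (q + 1)*(q^2 + 6*q + 9) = (q + 1)*(q + 3)*(q + 3)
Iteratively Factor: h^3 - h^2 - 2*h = (h - 2)*(h^2 + h) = (h - 2)*(h + 1)*(h)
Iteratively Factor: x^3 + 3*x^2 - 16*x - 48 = (x - 4)*(x^2 + 7*x + 12) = (x - 4)*(x + 3)*(x + 4)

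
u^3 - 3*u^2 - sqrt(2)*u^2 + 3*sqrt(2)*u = u*(u - 3)*(u - sqrt(2))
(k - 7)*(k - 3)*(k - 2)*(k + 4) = k^4 - 8*k^3 - 7*k^2 + 122*k - 168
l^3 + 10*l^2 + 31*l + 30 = (l + 2)*(l + 3)*(l + 5)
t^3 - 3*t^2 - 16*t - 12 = (t - 6)*(t + 1)*(t + 2)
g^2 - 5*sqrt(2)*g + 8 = (g - 4*sqrt(2))*(g - sqrt(2))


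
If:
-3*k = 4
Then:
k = -4/3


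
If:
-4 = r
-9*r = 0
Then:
No Solution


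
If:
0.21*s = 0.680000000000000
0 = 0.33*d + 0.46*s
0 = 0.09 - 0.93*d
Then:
No Solution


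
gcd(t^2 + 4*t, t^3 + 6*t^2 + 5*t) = t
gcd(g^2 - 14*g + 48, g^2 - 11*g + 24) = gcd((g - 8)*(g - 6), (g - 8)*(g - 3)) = g - 8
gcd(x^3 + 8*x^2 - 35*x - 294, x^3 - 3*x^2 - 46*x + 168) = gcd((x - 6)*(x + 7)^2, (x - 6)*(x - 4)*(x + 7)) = x^2 + x - 42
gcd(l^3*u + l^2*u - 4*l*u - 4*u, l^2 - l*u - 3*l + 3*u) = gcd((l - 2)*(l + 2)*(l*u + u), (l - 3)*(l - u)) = 1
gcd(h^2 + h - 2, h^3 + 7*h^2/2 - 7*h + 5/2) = h - 1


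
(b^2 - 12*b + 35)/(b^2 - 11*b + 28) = (b - 5)/(b - 4)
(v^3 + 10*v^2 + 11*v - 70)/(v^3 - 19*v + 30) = (v + 7)/(v - 3)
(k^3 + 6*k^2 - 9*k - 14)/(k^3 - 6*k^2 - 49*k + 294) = (k^2 - k - 2)/(k^2 - 13*k + 42)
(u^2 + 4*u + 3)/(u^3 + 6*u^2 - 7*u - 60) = (u^2 + 4*u + 3)/(u^3 + 6*u^2 - 7*u - 60)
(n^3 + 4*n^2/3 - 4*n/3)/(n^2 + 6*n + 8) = n*(3*n - 2)/(3*(n + 4))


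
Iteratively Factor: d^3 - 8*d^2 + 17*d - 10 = (d - 2)*(d^2 - 6*d + 5) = (d - 5)*(d - 2)*(d - 1)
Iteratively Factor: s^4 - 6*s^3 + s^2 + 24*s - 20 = (s - 5)*(s^3 - s^2 - 4*s + 4) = (s - 5)*(s + 2)*(s^2 - 3*s + 2) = (s - 5)*(s - 1)*(s + 2)*(s - 2)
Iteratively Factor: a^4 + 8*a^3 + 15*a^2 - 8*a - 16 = (a + 4)*(a^3 + 4*a^2 - a - 4) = (a - 1)*(a + 4)*(a^2 + 5*a + 4) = (a - 1)*(a + 4)^2*(a + 1)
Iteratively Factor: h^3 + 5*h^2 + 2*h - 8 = (h + 4)*(h^2 + h - 2) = (h + 2)*(h + 4)*(h - 1)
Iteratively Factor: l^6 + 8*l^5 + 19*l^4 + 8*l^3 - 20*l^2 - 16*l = (l + 2)*(l^5 + 6*l^4 + 7*l^3 - 6*l^2 - 8*l) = l*(l + 2)*(l^4 + 6*l^3 + 7*l^2 - 6*l - 8) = l*(l + 2)^2*(l^3 + 4*l^2 - l - 4) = l*(l - 1)*(l + 2)^2*(l^2 + 5*l + 4) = l*(l - 1)*(l + 2)^2*(l + 4)*(l + 1)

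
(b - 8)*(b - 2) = b^2 - 10*b + 16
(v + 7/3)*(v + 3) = v^2 + 16*v/3 + 7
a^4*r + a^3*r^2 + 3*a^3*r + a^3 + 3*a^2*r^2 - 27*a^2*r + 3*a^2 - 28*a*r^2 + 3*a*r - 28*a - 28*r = (a - 4)*(a + 7)*(a + r)*(a*r + 1)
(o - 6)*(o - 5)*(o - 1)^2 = o^4 - 13*o^3 + 53*o^2 - 71*o + 30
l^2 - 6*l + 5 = (l - 5)*(l - 1)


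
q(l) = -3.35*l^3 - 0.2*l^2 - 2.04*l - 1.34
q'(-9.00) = -812.49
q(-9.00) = 2442.97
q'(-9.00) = -812.49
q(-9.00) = 2442.97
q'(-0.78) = -7.84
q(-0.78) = 1.72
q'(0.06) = -2.10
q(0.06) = -1.46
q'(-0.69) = -6.55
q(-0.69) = 1.07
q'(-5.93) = -353.08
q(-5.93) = 702.29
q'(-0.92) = -10.18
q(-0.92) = 2.98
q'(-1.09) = -13.54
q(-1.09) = 4.98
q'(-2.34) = -56.13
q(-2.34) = 45.26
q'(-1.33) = -19.29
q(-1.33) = 8.90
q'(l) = -10.05*l^2 - 0.4*l - 2.04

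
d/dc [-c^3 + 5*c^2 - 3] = c*(10 - 3*c)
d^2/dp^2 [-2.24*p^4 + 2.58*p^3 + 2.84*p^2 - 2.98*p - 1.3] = -26.88*p^2 + 15.48*p + 5.68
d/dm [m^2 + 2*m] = 2*m + 2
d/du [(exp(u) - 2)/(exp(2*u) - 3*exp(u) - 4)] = (-exp(2*u) + 4*exp(u) - 10)*exp(u)/(exp(4*u) - 6*exp(3*u) + exp(2*u) + 24*exp(u) + 16)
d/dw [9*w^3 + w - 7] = 27*w^2 + 1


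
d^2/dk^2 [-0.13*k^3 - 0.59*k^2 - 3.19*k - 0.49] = -0.78*k - 1.18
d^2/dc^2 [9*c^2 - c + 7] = 18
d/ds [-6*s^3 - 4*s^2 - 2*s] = -18*s^2 - 8*s - 2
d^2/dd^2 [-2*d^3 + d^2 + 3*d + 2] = 2 - 12*d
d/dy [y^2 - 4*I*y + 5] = 2*y - 4*I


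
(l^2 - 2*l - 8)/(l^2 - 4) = (l - 4)/(l - 2)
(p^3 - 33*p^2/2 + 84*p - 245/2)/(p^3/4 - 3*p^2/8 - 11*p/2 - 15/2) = 4*(-2*p^3 + 33*p^2 - 168*p + 245)/(-2*p^3 + 3*p^2 + 44*p + 60)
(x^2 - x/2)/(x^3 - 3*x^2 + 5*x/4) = 2/(2*x - 5)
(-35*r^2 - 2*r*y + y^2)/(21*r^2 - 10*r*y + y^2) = (5*r + y)/(-3*r + y)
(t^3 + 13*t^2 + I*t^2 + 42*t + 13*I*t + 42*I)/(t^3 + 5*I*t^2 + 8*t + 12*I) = (t^2 + 13*t + 42)/(t^2 + 4*I*t + 12)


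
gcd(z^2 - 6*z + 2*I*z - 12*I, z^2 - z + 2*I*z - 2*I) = z + 2*I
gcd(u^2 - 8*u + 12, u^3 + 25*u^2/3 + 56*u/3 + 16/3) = 1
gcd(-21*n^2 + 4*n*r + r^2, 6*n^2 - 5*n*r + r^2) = -3*n + r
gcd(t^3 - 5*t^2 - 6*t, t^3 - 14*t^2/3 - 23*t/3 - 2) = t^2 - 5*t - 6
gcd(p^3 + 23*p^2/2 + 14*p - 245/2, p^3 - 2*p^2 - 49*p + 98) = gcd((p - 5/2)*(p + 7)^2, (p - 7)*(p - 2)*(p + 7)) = p + 7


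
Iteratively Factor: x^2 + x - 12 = (x - 3)*(x + 4)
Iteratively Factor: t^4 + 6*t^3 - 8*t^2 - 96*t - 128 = (t + 4)*(t^3 + 2*t^2 - 16*t - 32) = (t + 2)*(t + 4)*(t^2 - 16) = (t - 4)*(t + 2)*(t + 4)*(t + 4)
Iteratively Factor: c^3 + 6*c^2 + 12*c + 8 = (c + 2)*(c^2 + 4*c + 4) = (c + 2)^2*(c + 2)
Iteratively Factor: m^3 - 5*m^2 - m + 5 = (m + 1)*(m^2 - 6*m + 5) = (m - 5)*(m + 1)*(m - 1)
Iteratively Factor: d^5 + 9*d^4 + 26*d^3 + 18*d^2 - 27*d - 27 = (d + 3)*(d^4 + 6*d^3 + 8*d^2 - 6*d - 9) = (d - 1)*(d + 3)*(d^3 + 7*d^2 + 15*d + 9) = (d - 1)*(d + 1)*(d + 3)*(d^2 + 6*d + 9) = (d - 1)*(d + 1)*(d + 3)^2*(d + 3)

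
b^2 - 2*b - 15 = (b - 5)*(b + 3)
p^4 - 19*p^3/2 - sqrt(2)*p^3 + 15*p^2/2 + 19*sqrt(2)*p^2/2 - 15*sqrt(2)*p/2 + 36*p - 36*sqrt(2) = (p - 8)*(p - 3)*(p + 3/2)*(p - sqrt(2))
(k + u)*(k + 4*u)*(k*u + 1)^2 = k^4*u^2 + 5*k^3*u^3 + 2*k^3*u + 4*k^2*u^4 + 10*k^2*u^2 + k^2 + 8*k*u^3 + 5*k*u + 4*u^2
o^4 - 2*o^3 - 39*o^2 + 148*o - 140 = (o - 5)*(o - 2)^2*(o + 7)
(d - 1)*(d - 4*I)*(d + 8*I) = d^3 - d^2 + 4*I*d^2 + 32*d - 4*I*d - 32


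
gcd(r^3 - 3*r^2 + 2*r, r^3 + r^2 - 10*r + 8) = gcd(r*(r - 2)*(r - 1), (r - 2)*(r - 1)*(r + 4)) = r^2 - 3*r + 2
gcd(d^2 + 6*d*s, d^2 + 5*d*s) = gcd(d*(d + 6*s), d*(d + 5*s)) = d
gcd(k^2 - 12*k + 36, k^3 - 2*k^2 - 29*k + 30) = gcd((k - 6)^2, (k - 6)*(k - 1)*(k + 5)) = k - 6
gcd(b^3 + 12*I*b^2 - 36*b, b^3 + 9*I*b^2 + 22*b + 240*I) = b + 6*I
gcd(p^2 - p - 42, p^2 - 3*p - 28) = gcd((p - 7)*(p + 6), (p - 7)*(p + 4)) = p - 7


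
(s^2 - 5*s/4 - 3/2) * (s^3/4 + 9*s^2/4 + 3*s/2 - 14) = s^5/4 + 31*s^4/16 - 27*s^3/16 - 77*s^2/4 + 61*s/4 + 21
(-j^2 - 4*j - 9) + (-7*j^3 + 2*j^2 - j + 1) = -7*j^3 + j^2 - 5*j - 8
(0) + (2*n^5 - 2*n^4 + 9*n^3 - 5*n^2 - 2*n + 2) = 2*n^5 - 2*n^4 + 9*n^3 - 5*n^2 - 2*n + 2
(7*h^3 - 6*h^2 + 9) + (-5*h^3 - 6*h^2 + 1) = 2*h^3 - 12*h^2 + 10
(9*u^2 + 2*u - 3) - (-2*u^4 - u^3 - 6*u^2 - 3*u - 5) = 2*u^4 + u^3 + 15*u^2 + 5*u + 2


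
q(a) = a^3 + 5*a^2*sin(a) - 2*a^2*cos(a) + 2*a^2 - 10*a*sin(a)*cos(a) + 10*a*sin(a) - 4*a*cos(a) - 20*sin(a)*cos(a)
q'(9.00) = -81.63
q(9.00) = 1316.71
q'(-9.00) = -85.65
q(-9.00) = -555.73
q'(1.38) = 75.89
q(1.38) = 21.27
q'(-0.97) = 5.83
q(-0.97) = 11.02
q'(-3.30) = 0.84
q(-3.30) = -4.33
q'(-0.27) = -19.89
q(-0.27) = 6.10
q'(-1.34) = 12.49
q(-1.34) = 7.36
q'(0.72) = 12.04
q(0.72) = -8.56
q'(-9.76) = -59.04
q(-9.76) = -495.68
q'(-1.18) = 10.68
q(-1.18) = 9.24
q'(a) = 2*a^2*sin(a) + 5*a^2*cos(a) + 3*a^2 + 10*a*sin(a)^2 + 14*a*sin(a) - 10*a*cos(a)^2 + 6*a*cos(a) + 4*a + 20*sin(a)^2 - 10*sin(a)*cos(a) + 10*sin(a) - 20*cos(a)^2 - 4*cos(a)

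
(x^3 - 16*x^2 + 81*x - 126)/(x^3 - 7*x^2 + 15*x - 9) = (x^2 - 13*x + 42)/(x^2 - 4*x + 3)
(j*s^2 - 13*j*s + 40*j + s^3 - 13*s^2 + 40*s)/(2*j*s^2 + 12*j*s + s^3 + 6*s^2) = (j*s^2 - 13*j*s + 40*j + s^3 - 13*s^2 + 40*s)/(s*(2*j*s + 12*j + s^2 + 6*s))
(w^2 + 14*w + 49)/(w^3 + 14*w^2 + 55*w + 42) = (w + 7)/(w^2 + 7*w + 6)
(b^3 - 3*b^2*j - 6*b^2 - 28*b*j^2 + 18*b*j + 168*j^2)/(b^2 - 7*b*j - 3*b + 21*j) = (b^2 + 4*b*j - 6*b - 24*j)/(b - 3)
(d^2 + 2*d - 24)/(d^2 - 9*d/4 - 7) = 4*(d + 6)/(4*d + 7)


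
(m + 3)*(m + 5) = m^2 + 8*m + 15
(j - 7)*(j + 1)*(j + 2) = j^3 - 4*j^2 - 19*j - 14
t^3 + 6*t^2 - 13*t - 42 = (t - 3)*(t + 2)*(t + 7)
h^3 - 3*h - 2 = (h - 2)*(h + 1)^2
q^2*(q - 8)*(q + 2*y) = q^4 + 2*q^3*y - 8*q^3 - 16*q^2*y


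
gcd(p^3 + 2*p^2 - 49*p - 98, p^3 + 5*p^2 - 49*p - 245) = p^2 - 49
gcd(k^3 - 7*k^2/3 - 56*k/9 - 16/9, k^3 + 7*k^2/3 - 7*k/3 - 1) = k + 1/3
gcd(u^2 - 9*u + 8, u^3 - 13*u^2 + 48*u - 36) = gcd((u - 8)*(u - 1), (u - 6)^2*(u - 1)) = u - 1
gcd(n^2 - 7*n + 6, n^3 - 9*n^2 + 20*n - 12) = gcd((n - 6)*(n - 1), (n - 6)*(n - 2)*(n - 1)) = n^2 - 7*n + 6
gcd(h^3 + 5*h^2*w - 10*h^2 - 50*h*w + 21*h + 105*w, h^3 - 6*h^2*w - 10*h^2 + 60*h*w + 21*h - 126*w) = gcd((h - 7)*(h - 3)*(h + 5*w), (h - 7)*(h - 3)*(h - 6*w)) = h^2 - 10*h + 21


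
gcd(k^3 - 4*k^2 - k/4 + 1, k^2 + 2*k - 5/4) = k - 1/2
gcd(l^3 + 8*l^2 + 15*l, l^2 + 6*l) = l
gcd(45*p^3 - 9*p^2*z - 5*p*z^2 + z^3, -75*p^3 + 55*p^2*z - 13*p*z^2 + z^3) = 15*p^2 - 8*p*z + z^2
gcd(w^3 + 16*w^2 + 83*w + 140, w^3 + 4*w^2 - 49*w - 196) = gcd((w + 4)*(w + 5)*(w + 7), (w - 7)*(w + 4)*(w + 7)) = w^2 + 11*w + 28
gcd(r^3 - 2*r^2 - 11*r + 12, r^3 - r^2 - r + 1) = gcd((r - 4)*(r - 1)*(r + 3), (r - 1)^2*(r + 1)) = r - 1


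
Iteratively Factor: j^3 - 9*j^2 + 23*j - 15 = (j - 3)*(j^2 - 6*j + 5) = (j - 5)*(j - 3)*(j - 1)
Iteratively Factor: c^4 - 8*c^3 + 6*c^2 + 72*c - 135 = (c + 3)*(c^3 - 11*c^2 + 39*c - 45) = (c - 5)*(c + 3)*(c^2 - 6*c + 9) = (c - 5)*(c - 3)*(c + 3)*(c - 3)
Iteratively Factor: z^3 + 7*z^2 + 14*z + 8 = (z + 2)*(z^2 + 5*z + 4) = (z + 2)*(z + 4)*(z + 1)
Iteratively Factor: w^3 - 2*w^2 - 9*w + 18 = (w - 3)*(w^2 + w - 6) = (w - 3)*(w - 2)*(w + 3)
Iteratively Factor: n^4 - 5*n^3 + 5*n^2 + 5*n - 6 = (n - 3)*(n^3 - 2*n^2 - n + 2) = (n - 3)*(n - 2)*(n^2 - 1) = (n - 3)*(n - 2)*(n - 1)*(n + 1)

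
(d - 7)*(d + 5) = d^2 - 2*d - 35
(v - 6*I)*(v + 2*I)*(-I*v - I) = -I*v^3 - 4*v^2 - I*v^2 - 4*v - 12*I*v - 12*I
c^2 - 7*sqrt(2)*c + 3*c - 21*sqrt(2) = (c + 3)*(c - 7*sqrt(2))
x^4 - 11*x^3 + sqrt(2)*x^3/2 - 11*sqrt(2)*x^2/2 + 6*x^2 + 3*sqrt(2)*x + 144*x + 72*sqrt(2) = (x - 8)*(x - 6)*(x + 3)*(x + sqrt(2)/2)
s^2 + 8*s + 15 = (s + 3)*(s + 5)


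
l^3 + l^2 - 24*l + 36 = (l - 3)*(l - 2)*(l + 6)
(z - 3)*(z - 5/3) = z^2 - 14*z/3 + 5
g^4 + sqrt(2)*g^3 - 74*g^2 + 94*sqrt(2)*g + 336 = (g - 4*sqrt(2))*(g - 3*sqrt(2))*(g + sqrt(2))*(g + 7*sqrt(2))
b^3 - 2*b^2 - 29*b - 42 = (b - 7)*(b + 2)*(b + 3)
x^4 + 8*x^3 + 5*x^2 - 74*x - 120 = (x - 3)*(x + 2)*(x + 4)*(x + 5)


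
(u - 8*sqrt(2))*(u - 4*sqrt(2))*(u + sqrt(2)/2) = u^3 - 23*sqrt(2)*u^2/2 + 52*u + 32*sqrt(2)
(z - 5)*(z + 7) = z^2 + 2*z - 35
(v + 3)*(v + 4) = v^2 + 7*v + 12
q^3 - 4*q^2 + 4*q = q*(q - 2)^2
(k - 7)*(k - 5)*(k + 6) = k^3 - 6*k^2 - 37*k + 210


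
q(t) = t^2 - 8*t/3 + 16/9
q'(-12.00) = -26.67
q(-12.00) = 177.78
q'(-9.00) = -20.67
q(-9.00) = 106.78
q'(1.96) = 1.25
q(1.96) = 0.39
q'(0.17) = -2.33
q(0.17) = 1.35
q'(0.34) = -1.99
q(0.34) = 0.99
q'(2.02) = 1.37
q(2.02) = 0.47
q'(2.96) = 3.25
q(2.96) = 2.65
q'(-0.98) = -4.63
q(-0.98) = 5.35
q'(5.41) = 8.15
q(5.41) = 16.62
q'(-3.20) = -9.07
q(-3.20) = 20.55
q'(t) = 2*t - 8/3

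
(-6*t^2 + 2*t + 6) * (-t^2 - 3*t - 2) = 6*t^4 + 16*t^3 - 22*t - 12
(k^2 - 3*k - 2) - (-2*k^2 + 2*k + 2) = 3*k^2 - 5*k - 4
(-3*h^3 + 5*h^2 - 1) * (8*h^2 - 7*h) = -24*h^5 + 61*h^4 - 35*h^3 - 8*h^2 + 7*h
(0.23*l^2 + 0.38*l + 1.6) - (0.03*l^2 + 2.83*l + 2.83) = 0.2*l^2 - 2.45*l - 1.23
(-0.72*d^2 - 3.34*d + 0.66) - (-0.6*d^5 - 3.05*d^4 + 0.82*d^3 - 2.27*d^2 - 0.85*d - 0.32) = 0.6*d^5 + 3.05*d^4 - 0.82*d^3 + 1.55*d^2 - 2.49*d + 0.98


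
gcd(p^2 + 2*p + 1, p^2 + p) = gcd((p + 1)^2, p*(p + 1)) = p + 1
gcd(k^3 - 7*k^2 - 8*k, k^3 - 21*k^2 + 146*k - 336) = k - 8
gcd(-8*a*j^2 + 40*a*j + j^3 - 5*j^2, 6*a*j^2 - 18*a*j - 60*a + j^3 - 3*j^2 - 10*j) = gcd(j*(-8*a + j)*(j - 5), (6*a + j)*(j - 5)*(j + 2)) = j - 5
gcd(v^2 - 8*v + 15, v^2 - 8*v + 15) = v^2 - 8*v + 15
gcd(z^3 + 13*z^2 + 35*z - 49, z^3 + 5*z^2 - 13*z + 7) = z^2 + 6*z - 7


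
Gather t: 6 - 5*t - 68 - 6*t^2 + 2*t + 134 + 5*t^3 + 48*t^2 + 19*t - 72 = 5*t^3 + 42*t^2 + 16*t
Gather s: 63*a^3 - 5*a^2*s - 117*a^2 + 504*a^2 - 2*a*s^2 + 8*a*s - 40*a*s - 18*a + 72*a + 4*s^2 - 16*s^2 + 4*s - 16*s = 63*a^3 + 387*a^2 + 54*a + s^2*(-2*a - 12) + s*(-5*a^2 - 32*a - 12)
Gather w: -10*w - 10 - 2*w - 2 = -12*w - 12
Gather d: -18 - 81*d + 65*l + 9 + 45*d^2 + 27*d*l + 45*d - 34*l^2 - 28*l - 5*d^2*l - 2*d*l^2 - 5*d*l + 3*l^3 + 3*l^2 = d^2*(45 - 5*l) + d*(-2*l^2 + 22*l - 36) + 3*l^3 - 31*l^2 + 37*l - 9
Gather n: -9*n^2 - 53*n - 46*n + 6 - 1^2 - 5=-9*n^2 - 99*n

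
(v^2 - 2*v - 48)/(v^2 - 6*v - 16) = (v + 6)/(v + 2)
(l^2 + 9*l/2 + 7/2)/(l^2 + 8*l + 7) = (l + 7/2)/(l + 7)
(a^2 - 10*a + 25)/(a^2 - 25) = (a - 5)/(a + 5)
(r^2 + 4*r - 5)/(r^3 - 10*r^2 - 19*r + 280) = (r - 1)/(r^2 - 15*r + 56)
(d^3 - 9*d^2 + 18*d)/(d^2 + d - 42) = d*(d - 3)/(d + 7)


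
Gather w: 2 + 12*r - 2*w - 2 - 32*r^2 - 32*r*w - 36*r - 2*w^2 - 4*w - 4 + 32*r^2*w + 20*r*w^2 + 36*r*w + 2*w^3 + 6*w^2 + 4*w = -32*r^2 - 24*r + 2*w^3 + w^2*(20*r + 4) + w*(32*r^2 + 4*r - 2) - 4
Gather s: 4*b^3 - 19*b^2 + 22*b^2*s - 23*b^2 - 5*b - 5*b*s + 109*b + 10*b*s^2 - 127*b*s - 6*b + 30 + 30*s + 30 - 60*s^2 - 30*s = 4*b^3 - 42*b^2 + 98*b + s^2*(10*b - 60) + s*(22*b^2 - 132*b) + 60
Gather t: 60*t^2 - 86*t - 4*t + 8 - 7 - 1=60*t^2 - 90*t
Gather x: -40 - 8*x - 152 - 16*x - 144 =-24*x - 336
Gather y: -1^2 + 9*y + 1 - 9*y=0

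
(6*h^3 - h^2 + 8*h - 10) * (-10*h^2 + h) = -60*h^5 + 16*h^4 - 81*h^3 + 108*h^2 - 10*h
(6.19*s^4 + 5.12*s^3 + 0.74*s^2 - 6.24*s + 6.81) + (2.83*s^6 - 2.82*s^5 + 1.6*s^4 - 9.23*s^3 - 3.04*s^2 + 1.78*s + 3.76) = 2.83*s^6 - 2.82*s^5 + 7.79*s^4 - 4.11*s^3 - 2.3*s^2 - 4.46*s + 10.57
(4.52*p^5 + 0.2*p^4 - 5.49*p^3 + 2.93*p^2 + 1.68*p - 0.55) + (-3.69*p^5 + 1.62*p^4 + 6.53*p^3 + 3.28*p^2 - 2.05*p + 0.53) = 0.83*p^5 + 1.82*p^4 + 1.04*p^3 + 6.21*p^2 - 0.37*p - 0.02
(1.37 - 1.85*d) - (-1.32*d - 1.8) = 3.17 - 0.53*d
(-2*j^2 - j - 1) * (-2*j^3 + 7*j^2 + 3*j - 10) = 4*j^5 - 12*j^4 - 11*j^3 + 10*j^2 + 7*j + 10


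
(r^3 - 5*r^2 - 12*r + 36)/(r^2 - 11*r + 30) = (r^2 + r - 6)/(r - 5)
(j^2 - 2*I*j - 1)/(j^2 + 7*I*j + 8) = (j - I)/(j + 8*I)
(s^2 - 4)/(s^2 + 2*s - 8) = (s + 2)/(s + 4)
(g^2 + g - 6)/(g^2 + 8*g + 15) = (g - 2)/(g + 5)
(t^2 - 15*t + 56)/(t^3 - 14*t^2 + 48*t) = (t - 7)/(t*(t - 6))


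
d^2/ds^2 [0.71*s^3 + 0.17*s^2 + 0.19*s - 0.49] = 4.26*s + 0.34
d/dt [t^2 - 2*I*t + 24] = 2*t - 2*I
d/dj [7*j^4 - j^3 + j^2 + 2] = j*(28*j^2 - 3*j + 2)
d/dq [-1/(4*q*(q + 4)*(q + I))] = (q*(q + 4) + q*(q + I) + (q + 4)*(q + I))/(4*q^2*(q + 4)^2*(q + I)^2)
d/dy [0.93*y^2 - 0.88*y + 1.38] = 1.86*y - 0.88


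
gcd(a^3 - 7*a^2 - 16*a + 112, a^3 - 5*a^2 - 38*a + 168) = a^2 - 11*a + 28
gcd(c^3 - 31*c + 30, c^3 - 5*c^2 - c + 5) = c^2 - 6*c + 5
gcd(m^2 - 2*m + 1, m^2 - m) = m - 1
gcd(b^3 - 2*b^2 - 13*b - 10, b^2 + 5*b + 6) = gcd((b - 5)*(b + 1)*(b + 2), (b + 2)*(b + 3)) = b + 2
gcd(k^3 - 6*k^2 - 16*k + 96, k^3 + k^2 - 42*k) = k - 6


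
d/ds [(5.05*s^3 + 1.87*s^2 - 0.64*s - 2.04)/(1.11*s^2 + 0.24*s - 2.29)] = (5.6055*s^4 + 2.424*s^3 - 33.5343*s^2 - 4.0358*s + 1.9552)/(1.2321*s^4 + 0.5328*s^3 - 5.0262*s^2 - 1.0992*s + 5.2441)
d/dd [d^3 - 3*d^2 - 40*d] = 3*d^2 - 6*d - 40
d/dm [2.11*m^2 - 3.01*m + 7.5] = 4.22*m - 3.01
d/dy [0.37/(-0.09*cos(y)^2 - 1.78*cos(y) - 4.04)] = -(0.0666*cos(y) + 0.6586)*sin(y)/(0.09*cos(y)^2 + 1.78*cos(y) + 4.04)^2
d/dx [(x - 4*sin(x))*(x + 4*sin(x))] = 2*x - 16*sin(2*x)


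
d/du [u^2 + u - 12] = 2*u + 1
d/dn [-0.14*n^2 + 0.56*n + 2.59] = 0.56 - 0.28*n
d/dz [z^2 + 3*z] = 2*z + 3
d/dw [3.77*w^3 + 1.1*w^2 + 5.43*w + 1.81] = 11.31*w^2 + 2.2*w + 5.43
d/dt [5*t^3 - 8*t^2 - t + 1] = 15*t^2 - 16*t - 1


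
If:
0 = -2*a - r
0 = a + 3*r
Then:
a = 0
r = 0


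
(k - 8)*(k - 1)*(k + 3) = k^3 - 6*k^2 - 19*k + 24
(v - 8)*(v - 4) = v^2 - 12*v + 32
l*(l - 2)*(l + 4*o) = l^3 + 4*l^2*o - 2*l^2 - 8*l*o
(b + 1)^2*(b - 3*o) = b^3 - 3*b^2*o + 2*b^2 - 6*b*o + b - 3*o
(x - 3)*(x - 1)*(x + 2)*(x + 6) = x^4 + 4*x^3 - 17*x^2 - 24*x + 36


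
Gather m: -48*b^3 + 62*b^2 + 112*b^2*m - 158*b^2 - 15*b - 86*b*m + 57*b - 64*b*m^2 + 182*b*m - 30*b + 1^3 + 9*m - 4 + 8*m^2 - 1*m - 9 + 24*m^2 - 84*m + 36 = -48*b^3 - 96*b^2 + 12*b + m^2*(32 - 64*b) + m*(112*b^2 + 96*b - 76) + 24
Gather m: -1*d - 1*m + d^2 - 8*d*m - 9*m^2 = d^2 - d - 9*m^2 + m*(-8*d - 1)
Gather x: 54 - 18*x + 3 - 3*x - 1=56 - 21*x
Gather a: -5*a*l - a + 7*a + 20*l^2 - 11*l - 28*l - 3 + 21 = a*(6 - 5*l) + 20*l^2 - 39*l + 18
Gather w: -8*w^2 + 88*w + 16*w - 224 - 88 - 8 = -8*w^2 + 104*w - 320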